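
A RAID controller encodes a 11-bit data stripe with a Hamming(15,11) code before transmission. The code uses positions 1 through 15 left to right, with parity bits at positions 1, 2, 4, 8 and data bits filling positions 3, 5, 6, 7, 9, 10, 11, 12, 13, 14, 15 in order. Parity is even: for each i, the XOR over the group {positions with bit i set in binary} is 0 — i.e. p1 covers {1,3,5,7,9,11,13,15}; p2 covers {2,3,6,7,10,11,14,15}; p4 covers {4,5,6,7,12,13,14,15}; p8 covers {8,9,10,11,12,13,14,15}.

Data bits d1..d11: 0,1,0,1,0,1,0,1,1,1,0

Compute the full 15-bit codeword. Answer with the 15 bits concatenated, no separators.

Place data at non-parity positions: p1 p2 0 p4 1 0 1 p8 0 1 0 1 1 1 0
p1 (pos 1,3,5,7,9,11,13,15): XOR of data positions = 0⊕1⊕1⊕0⊕0⊕1⊕0 = 1
p2 (pos 2,3,6,7,10,11,14,15): XOR of data positions = 0⊕0⊕1⊕1⊕0⊕1⊕0 = 1
p4 (pos 4,5,6,7,12,13,14,15): XOR of data positions = 1⊕0⊕1⊕1⊕1⊕1⊕0 = 1
p8 (pos 8,9,10,11,12,13,14,15): XOR of data positions = 0⊕1⊕0⊕1⊕1⊕1⊕0 = 0
Codeword: 110110100101110

110110100101110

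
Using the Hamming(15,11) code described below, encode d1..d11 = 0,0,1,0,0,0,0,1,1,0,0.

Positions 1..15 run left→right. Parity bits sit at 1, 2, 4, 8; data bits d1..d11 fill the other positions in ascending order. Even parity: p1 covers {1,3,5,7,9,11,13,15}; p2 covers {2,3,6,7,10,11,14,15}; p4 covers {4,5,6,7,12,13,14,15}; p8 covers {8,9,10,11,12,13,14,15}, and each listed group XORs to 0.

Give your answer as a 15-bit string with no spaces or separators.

110101000001100

Place data at non-parity positions: p1 p2 0 p4 0 1 0 p8 0 0 0 1 1 0 0
p1 (pos 1,3,5,7,9,11,13,15): XOR of data positions = 0⊕0⊕0⊕0⊕0⊕1⊕0 = 1
p2 (pos 2,3,6,7,10,11,14,15): XOR of data positions = 0⊕1⊕0⊕0⊕0⊕0⊕0 = 1
p4 (pos 4,5,6,7,12,13,14,15): XOR of data positions = 0⊕1⊕0⊕1⊕1⊕0⊕0 = 1
p8 (pos 8,9,10,11,12,13,14,15): XOR of data positions = 0⊕0⊕0⊕1⊕1⊕0⊕0 = 0
Codeword: 110101000001100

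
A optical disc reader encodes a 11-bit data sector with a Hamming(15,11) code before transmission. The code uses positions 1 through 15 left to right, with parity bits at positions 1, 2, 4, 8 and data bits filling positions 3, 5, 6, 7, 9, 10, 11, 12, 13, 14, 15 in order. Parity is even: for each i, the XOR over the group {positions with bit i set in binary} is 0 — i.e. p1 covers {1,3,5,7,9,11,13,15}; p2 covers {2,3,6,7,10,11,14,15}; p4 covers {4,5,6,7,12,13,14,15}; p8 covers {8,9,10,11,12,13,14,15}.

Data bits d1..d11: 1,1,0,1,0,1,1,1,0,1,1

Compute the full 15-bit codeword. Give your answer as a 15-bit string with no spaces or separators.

Place data at non-parity positions: p1 p2 1 p4 1 0 1 p8 0 1 1 1 0 1 1
p1 (pos 1,3,5,7,9,11,13,15): XOR of data positions = 1⊕1⊕1⊕0⊕1⊕0⊕1 = 1
p2 (pos 2,3,6,7,10,11,14,15): XOR of data positions = 1⊕0⊕1⊕1⊕1⊕1⊕1 = 0
p4 (pos 4,5,6,7,12,13,14,15): XOR of data positions = 1⊕0⊕1⊕1⊕0⊕1⊕1 = 1
p8 (pos 8,9,10,11,12,13,14,15): XOR of data positions = 0⊕1⊕1⊕1⊕0⊕1⊕1 = 1
Codeword: 101110110111011

101110110111011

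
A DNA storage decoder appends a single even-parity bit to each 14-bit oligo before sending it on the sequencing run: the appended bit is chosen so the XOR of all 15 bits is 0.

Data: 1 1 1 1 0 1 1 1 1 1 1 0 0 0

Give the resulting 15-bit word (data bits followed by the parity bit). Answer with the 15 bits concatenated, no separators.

XOR of the 14 data bits: 1⊕1⊕1⊕1⊕0⊕1⊕1⊕1⊕1⊕1⊕1⊕0⊕0⊕0 = 0
Parity bit = 0 (so all 15 bits XOR to 0).

111101111110000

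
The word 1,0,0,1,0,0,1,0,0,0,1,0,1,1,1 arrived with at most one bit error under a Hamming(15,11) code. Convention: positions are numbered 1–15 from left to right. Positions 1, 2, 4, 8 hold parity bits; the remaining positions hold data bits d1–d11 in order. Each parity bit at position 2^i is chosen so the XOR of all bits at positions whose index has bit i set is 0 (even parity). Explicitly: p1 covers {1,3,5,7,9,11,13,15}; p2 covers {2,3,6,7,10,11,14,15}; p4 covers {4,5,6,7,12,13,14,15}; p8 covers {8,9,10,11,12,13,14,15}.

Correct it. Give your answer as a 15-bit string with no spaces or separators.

100110100010111

s1 (pos 1,3,5,7,9,11,13,15): 1⊕0⊕0⊕1⊕0⊕1⊕1⊕1 = 1
s2 (pos 2,3,6,7,10,11,14,15): 0⊕0⊕0⊕1⊕0⊕1⊕1⊕1 = 0
s4 (pos 4,5,6,7,12,13,14,15): 1⊕0⊕0⊕1⊕0⊕1⊕1⊕1 = 1
s8 (pos 8,9,10,11,12,13,14,15): 0⊕0⊕0⊕1⊕0⊕1⊕1⊕1 = 0
Syndrome s8…s1 = 0101 → error at position 5.
Flip position 5: 100100100010111 → 100110100010111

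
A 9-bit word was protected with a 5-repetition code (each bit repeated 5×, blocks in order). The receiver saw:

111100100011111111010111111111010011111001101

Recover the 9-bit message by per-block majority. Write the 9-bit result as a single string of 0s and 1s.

Block 1 (11110): 4 ones → 1
Block 2 (01000): 1 one → 0
Block 3 (11111): 5 ones → 1
Block 4 (11101): 4 ones → 1
Block 5 (01111): 4 ones → 1
Block 6 (11111): 5 ones → 1
Block 7 (01001): 2 ones → 0
Block 8 (11110): 4 ones → 1
Block 9 (01101): 3 ones → 1

101111011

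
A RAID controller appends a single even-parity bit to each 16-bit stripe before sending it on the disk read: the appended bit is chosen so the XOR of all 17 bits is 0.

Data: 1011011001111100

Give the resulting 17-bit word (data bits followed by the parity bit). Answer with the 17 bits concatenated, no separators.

XOR of the 16 data bits: 1⊕0⊕1⊕1⊕0⊕1⊕1⊕0⊕0⊕1⊕1⊕1⊕1⊕1⊕0⊕0 = 0
Parity bit = 0 (so all 17 bits XOR to 0).

10110110011111000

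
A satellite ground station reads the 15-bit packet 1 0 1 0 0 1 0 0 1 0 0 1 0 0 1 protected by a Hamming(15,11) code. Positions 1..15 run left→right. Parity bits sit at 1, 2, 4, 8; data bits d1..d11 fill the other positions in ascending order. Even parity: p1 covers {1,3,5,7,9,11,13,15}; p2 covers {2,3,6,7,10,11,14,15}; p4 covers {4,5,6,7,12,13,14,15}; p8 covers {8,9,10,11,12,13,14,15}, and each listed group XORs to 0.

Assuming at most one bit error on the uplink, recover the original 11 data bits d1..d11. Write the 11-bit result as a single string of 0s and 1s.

s1 (pos 1,3,5,7,9,11,13,15): 1⊕1⊕0⊕0⊕1⊕0⊕0⊕1 = 0
s2 (pos 2,3,6,7,10,11,14,15): 0⊕1⊕1⊕0⊕0⊕0⊕0⊕1 = 1
s4 (pos 4,5,6,7,12,13,14,15): 0⊕0⊕1⊕0⊕1⊕0⊕0⊕1 = 1
s8 (pos 8,9,10,11,12,13,14,15): 0⊕1⊕0⊕0⊕1⊕0⊕0⊕1 = 1
Syndrome s8…s1 = 1110 → error at position 14.
Flip position 14: 101001001001001 → 101001001001011
Read data bits from positions 3,5,6,7,9,10,11,12,13,14,15: 10101001011

10101001011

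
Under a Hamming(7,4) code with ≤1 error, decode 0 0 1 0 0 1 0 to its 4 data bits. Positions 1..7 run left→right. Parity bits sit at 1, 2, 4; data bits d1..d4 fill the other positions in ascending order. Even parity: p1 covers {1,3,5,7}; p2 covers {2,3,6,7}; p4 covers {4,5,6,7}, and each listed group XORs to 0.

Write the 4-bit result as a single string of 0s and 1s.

1110

s1 (pos 1,3,5,7): 0⊕1⊕0⊕0 = 1
s2 (pos 2,3,6,7): 0⊕1⊕1⊕0 = 0
s4 (pos 4,5,6,7): 0⊕0⊕1⊕0 = 1
Syndrome s4…s1 = 101 → error at position 5.
Flip position 5: 0010010 → 0010110
Read data bits from positions 3,5,6,7: 1110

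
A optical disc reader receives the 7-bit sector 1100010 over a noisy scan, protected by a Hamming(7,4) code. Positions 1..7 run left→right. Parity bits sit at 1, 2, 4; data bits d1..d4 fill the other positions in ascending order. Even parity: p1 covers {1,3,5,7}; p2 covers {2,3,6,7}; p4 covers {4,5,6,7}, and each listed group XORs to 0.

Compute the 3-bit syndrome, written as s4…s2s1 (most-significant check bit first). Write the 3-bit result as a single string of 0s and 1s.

101

s1 (pos 1,3,5,7): 1⊕0⊕0⊕0 = 1
s2 (pos 2,3,6,7): 1⊕0⊕1⊕0 = 0
s4 (pos 4,5,6,7): 0⊕0⊕1⊕0 = 1
Syndrome s4…s1 = 101 → error at position 5.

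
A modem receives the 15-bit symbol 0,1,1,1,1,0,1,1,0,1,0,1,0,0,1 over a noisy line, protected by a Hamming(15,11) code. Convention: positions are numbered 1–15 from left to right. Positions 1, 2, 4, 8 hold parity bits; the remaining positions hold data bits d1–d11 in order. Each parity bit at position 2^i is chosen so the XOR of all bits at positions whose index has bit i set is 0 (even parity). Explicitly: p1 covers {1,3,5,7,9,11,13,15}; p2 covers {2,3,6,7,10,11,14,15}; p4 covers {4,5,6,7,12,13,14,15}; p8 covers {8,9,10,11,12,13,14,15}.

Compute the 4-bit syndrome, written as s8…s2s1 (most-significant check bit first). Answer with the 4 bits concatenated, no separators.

0110

s1 (pos 1,3,5,7,9,11,13,15): 0⊕1⊕1⊕1⊕0⊕0⊕0⊕1 = 0
s2 (pos 2,3,6,7,10,11,14,15): 1⊕1⊕0⊕1⊕1⊕0⊕0⊕1 = 1
s4 (pos 4,5,6,7,12,13,14,15): 1⊕1⊕0⊕1⊕1⊕0⊕0⊕1 = 1
s8 (pos 8,9,10,11,12,13,14,15): 1⊕0⊕1⊕0⊕1⊕0⊕0⊕1 = 0
Syndrome s8…s1 = 0110 → error at position 6.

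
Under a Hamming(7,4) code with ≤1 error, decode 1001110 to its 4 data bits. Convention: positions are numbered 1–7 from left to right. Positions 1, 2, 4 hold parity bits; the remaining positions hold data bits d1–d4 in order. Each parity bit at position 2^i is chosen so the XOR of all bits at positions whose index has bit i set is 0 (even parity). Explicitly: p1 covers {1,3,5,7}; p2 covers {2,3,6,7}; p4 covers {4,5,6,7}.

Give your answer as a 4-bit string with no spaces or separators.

s1 (pos 1,3,5,7): 1⊕0⊕1⊕0 = 0
s2 (pos 2,3,6,7): 0⊕0⊕1⊕0 = 1
s4 (pos 4,5,6,7): 1⊕1⊕1⊕0 = 1
Syndrome s4…s1 = 110 → error at position 6.
Flip position 6: 1001110 → 1001100
Read data bits from positions 3,5,6,7: 0100

0100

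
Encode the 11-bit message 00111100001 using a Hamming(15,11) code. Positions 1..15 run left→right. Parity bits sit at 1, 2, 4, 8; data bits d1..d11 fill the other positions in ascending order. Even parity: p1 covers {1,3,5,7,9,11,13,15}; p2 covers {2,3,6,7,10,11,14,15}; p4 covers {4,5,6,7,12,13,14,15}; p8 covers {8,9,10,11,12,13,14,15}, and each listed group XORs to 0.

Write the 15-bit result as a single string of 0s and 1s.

Place data at non-parity positions: p1 p2 0 p4 0 1 1 p8 1 1 0 0 0 0 1
p1 (pos 1,3,5,7,9,11,13,15): XOR of data positions = 0⊕0⊕1⊕1⊕0⊕0⊕1 = 1
p2 (pos 2,3,6,7,10,11,14,15): XOR of data positions = 0⊕1⊕1⊕1⊕0⊕0⊕1 = 0
p4 (pos 4,5,6,7,12,13,14,15): XOR of data positions = 0⊕1⊕1⊕0⊕0⊕0⊕1 = 1
p8 (pos 8,9,10,11,12,13,14,15): XOR of data positions = 1⊕1⊕0⊕0⊕0⊕0⊕1 = 1
Codeword: 100101111100001

100101111100001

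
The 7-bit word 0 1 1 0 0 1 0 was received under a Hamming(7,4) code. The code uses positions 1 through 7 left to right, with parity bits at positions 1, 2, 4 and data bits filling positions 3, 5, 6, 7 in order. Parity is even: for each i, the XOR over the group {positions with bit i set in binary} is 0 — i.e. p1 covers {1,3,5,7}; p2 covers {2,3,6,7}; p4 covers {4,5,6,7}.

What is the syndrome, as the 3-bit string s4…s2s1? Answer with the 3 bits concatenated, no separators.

s1 (pos 1,3,5,7): 0⊕1⊕0⊕0 = 1
s2 (pos 2,3,6,7): 1⊕1⊕1⊕0 = 1
s4 (pos 4,5,6,7): 0⊕0⊕1⊕0 = 1
Syndrome s4…s1 = 111 → error at position 7.

111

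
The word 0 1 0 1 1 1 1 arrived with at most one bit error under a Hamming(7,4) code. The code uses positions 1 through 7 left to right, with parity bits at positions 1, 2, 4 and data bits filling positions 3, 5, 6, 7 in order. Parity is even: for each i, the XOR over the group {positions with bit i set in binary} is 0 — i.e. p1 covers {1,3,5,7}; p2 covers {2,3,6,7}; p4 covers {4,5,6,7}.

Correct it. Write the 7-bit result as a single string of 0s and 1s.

s1 (pos 1,3,5,7): 0⊕0⊕1⊕1 = 0
s2 (pos 2,3,6,7): 1⊕0⊕1⊕1 = 1
s4 (pos 4,5,6,7): 1⊕1⊕1⊕1 = 0
Syndrome s4…s1 = 010 → error at position 2.
Flip position 2: 0101111 → 0001111

0001111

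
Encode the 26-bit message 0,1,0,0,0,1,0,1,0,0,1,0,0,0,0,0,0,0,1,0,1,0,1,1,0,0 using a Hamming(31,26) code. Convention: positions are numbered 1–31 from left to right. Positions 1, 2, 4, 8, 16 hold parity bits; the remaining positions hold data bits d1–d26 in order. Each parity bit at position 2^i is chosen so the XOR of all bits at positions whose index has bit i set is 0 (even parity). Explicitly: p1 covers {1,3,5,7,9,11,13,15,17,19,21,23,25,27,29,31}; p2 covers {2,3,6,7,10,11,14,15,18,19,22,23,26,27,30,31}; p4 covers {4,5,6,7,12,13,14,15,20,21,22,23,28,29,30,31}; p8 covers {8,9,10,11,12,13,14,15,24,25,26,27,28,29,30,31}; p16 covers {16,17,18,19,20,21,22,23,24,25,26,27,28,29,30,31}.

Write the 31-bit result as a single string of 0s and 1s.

Place data at non-parity positions: p1 p2 0 p4 1 0 0 p8 0 1 0 1 0 0 1 p16 0 0 0 0 0 0 0 1 0 1 0 1 1 0 0
p1 (pos 1,3,5,7,9,11,13,15,17,19,21,23,25,27,29,31): XOR of data positions = 0⊕1⊕0⊕0⊕0⊕0⊕1⊕0⊕0⊕0⊕0⊕0⊕0⊕1⊕0 = 1
p2 (pos 2,3,6,7,10,11,14,15,18,19,22,23,26,27,30,31): XOR of data positions = 0⊕0⊕0⊕1⊕0⊕0⊕1⊕0⊕0⊕0⊕0⊕1⊕0⊕0⊕0 = 1
p4 (pos 4,5,6,7,12,13,14,15,20,21,22,23,28,29,30,31): XOR of data positions = 1⊕0⊕0⊕1⊕0⊕0⊕1⊕0⊕0⊕0⊕0⊕1⊕1⊕0⊕0 = 1
p8 (pos 8,9,10,11,12,13,14,15,24,25,26,27,28,29,30,31): XOR of data positions = 0⊕1⊕0⊕1⊕0⊕0⊕1⊕1⊕0⊕1⊕0⊕1⊕1⊕0⊕0 = 1
p16 (pos 16,17,18,19,20,21,22,23,24,25,26,27,28,29,30,31): XOR of data positions = 0⊕0⊕0⊕0⊕0⊕0⊕0⊕1⊕0⊕1⊕0⊕1⊕1⊕0⊕0 = 0
Codeword: 1101100101010010000000010101100

1101100101010010000000010101100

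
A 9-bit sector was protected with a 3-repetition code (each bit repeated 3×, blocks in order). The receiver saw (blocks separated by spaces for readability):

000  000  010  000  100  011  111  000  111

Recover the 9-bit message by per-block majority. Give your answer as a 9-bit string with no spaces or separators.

000001101

Block 1 (000): 0 ones → 0
Block 2 (000): 0 ones → 0
Block 3 (010): 1 one → 0
Block 4 (000): 0 ones → 0
Block 5 (100): 1 one → 0
Block 6 (011): 2 ones → 1
Block 7 (111): 3 ones → 1
Block 8 (000): 0 ones → 0
Block 9 (111): 3 ones → 1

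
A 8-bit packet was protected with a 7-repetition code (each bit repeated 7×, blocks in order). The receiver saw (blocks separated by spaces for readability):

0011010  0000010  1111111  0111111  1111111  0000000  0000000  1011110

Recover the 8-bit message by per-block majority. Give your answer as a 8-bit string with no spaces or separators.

Block 1 (0011010): 3 ones → 0
Block 2 (0000010): 1 one → 0
Block 3 (1111111): 7 ones → 1
Block 4 (0111111): 6 ones → 1
Block 5 (1111111): 7 ones → 1
Block 6 (0000000): 0 ones → 0
Block 7 (0000000): 0 ones → 0
Block 8 (1011110): 5 ones → 1

00111001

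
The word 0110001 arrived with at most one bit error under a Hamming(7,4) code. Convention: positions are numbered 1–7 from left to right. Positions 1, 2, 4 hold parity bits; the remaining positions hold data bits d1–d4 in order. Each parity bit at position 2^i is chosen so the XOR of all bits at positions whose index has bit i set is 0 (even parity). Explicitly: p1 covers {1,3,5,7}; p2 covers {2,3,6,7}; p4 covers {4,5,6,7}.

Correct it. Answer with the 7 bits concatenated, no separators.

s1 (pos 1,3,5,7): 0⊕1⊕0⊕1 = 0
s2 (pos 2,3,6,7): 1⊕1⊕0⊕1 = 1
s4 (pos 4,5,6,7): 0⊕0⊕0⊕1 = 1
Syndrome s4…s1 = 110 → error at position 6.
Flip position 6: 0110001 → 0110011

0110011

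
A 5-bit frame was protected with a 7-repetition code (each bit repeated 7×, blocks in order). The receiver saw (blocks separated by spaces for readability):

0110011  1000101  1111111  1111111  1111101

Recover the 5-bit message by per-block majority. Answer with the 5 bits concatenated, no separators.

Block 1 (0110011): 4 ones → 1
Block 2 (1000101): 3 ones → 0
Block 3 (1111111): 7 ones → 1
Block 4 (1111111): 7 ones → 1
Block 5 (1111101): 6 ones → 1

10111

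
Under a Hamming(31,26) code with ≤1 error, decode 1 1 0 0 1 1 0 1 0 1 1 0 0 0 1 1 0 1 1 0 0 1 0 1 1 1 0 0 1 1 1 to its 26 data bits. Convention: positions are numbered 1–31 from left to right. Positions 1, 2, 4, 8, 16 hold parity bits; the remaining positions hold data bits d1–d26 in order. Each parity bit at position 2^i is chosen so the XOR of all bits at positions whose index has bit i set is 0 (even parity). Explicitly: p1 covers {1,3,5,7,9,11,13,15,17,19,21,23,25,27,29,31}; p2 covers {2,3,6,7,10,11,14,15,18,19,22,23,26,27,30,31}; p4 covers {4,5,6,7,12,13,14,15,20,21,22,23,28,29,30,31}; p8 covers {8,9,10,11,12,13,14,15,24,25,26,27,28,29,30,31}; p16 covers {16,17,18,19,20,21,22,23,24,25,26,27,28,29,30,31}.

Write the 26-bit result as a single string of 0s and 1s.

s1 (pos 1,3,5,7,9,11,13,15,17,19,21,23,25,27,29,31): 1⊕0⊕1⊕0⊕0⊕1⊕0⊕1⊕0⊕1⊕0⊕0⊕1⊕0⊕1⊕1 = 0
s2 (pos 2,3,6,7,10,11,14,15,18,19,22,23,26,27,30,31): 1⊕0⊕1⊕0⊕1⊕1⊕0⊕1⊕1⊕1⊕1⊕0⊕1⊕0⊕1⊕1 = 1
s4 (pos 4,5,6,7,12,13,14,15,20,21,22,23,28,29,30,31): 0⊕1⊕1⊕0⊕0⊕0⊕0⊕1⊕0⊕0⊕1⊕0⊕0⊕1⊕1⊕1 = 1
s8 (pos 8,9,10,11,12,13,14,15,24,25,26,27,28,29,30,31): 1⊕0⊕1⊕1⊕0⊕0⊕0⊕1⊕1⊕1⊕1⊕0⊕0⊕1⊕1⊕1 = 0
s16 (pos 16,17,18,19,20,21,22,23,24,25,26,27,28,29,30,31): 1⊕0⊕1⊕1⊕0⊕0⊕1⊕0⊕1⊕1⊕1⊕0⊕0⊕1⊕1⊕1 = 0
Syndrome s16…s1 = 00110 → error at position 6.
Flip position 6: 1100110101100011011001011100111 → 1100100101100011011001011100111
Read data bits from positions 3,5,6,7,9,10,11,12,13,14,15,17,18,19,20,21,22,23,24,25,26,27,28,29,30,31: 01000110001011001011100111

01000110001011001011100111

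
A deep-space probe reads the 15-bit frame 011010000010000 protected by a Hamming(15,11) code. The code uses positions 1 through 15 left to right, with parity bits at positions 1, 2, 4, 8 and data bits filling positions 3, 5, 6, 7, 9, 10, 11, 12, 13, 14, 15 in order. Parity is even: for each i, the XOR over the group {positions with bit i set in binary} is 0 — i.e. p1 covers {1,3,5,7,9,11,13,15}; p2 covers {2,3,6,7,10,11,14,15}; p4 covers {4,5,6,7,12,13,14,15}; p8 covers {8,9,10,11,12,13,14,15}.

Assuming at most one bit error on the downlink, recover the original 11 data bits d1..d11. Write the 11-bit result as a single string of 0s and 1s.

s1 (pos 1,3,5,7,9,11,13,15): 0⊕1⊕1⊕0⊕0⊕1⊕0⊕0 = 1
s2 (pos 2,3,6,7,10,11,14,15): 1⊕1⊕0⊕0⊕0⊕1⊕0⊕0 = 1
s4 (pos 4,5,6,7,12,13,14,15): 0⊕1⊕0⊕0⊕0⊕0⊕0⊕0 = 1
s8 (pos 8,9,10,11,12,13,14,15): 0⊕0⊕0⊕1⊕0⊕0⊕0⊕0 = 1
Syndrome s8…s1 = 1111 → error at position 15.
Flip position 15: 011010000010000 → 011010000010001
Read data bits from positions 3,5,6,7,9,10,11,12,13,14,15: 11000010001

11000010001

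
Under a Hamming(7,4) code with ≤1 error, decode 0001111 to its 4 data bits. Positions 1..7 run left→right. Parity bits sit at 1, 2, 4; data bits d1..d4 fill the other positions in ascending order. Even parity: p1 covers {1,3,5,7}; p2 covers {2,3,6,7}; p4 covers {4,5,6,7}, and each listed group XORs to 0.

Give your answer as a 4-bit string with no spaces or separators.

s1 (pos 1,3,5,7): 0⊕0⊕1⊕1 = 0
s2 (pos 2,3,6,7): 0⊕0⊕1⊕1 = 0
s4 (pos 4,5,6,7): 1⊕1⊕1⊕1 = 0
Syndrome s4…s1 = 000 → no error.
Read data bits from positions 3,5,6,7: 0111

0111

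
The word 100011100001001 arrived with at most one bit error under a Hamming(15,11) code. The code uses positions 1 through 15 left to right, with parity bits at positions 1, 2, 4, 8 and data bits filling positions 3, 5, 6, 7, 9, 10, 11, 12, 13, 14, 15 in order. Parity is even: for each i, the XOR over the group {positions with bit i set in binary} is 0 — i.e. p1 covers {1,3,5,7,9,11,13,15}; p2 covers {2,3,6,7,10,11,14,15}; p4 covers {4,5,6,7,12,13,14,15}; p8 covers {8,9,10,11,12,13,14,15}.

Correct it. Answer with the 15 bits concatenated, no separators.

100010100001001

s1 (pos 1,3,5,7,9,11,13,15): 1⊕0⊕1⊕1⊕0⊕0⊕0⊕1 = 0
s2 (pos 2,3,6,7,10,11,14,15): 0⊕0⊕1⊕1⊕0⊕0⊕0⊕1 = 1
s4 (pos 4,5,6,7,12,13,14,15): 0⊕1⊕1⊕1⊕1⊕0⊕0⊕1 = 1
s8 (pos 8,9,10,11,12,13,14,15): 0⊕0⊕0⊕0⊕1⊕0⊕0⊕1 = 0
Syndrome s8…s1 = 0110 → error at position 6.
Flip position 6: 100011100001001 → 100010100001001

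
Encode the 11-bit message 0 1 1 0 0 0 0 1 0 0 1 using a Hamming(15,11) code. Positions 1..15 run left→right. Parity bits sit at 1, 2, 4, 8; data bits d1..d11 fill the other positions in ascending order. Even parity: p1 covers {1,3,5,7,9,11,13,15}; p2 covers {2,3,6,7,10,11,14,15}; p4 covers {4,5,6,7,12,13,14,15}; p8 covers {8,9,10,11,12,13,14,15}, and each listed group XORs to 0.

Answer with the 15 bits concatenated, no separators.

Place data at non-parity positions: p1 p2 0 p4 1 1 0 p8 0 0 0 1 0 0 1
p1 (pos 1,3,5,7,9,11,13,15): XOR of data positions = 0⊕1⊕0⊕0⊕0⊕0⊕1 = 0
p2 (pos 2,3,6,7,10,11,14,15): XOR of data positions = 0⊕1⊕0⊕0⊕0⊕0⊕1 = 0
p4 (pos 4,5,6,7,12,13,14,15): XOR of data positions = 1⊕1⊕0⊕1⊕0⊕0⊕1 = 0
p8 (pos 8,9,10,11,12,13,14,15): XOR of data positions = 0⊕0⊕0⊕1⊕0⊕0⊕1 = 0
Codeword: 000011000001001

000011000001001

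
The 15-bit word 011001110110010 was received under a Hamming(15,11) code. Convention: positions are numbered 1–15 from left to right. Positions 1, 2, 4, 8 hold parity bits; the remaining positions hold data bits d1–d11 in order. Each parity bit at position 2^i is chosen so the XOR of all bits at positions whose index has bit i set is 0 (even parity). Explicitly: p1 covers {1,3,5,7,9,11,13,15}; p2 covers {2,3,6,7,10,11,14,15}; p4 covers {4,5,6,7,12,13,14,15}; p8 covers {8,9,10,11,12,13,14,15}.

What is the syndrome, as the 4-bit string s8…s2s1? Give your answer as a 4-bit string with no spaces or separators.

s1 (pos 1,3,5,7,9,11,13,15): 0⊕1⊕0⊕1⊕0⊕1⊕0⊕0 = 1
s2 (pos 2,3,6,7,10,11,14,15): 1⊕1⊕1⊕1⊕1⊕1⊕1⊕0 = 1
s4 (pos 4,5,6,7,12,13,14,15): 0⊕0⊕1⊕1⊕0⊕0⊕1⊕0 = 1
s8 (pos 8,9,10,11,12,13,14,15): 1⊕0⊕1⊕1⊕0⊕0⊕1⊕0 = 0
Syndrome s8…s1 = 0111 → error at position 7.

0111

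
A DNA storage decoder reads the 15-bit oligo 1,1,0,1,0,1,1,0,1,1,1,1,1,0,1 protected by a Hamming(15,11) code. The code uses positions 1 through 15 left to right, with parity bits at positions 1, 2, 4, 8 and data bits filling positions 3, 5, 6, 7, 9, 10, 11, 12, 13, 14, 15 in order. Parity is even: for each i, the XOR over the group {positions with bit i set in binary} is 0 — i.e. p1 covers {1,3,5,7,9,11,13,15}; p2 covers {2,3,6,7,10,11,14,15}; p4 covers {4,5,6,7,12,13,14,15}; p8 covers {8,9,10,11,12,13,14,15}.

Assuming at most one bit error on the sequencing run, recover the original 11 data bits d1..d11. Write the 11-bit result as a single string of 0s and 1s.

00111111101

s1 (pos 1,3,5,7,9,11,13,15): 1⊕0⊕0⊕1⊕1⊕1⊕1⊕1 = 0
s2 (pos 2,3,6,7,10,11,14,15): 1⊕0⊕1⊕1⊕1⊕1⊕0⊕1 = 0
s4 (pos 4,5,6,7,12,13,14,15): 1⊕0⊕1⊕1⊕1⊕1⊕0⊕1 = 0
s8 (pos 8,9,10,11,12,13,14,15): 0⊕1⊕1⊕1⊕1⊕1⊕0⊕1 = 0
Syndrome s8…s1 = 0000 → no error.
Read data bits from positions 3,5,6,7,9,10,11,12,13,14,15: 00111111101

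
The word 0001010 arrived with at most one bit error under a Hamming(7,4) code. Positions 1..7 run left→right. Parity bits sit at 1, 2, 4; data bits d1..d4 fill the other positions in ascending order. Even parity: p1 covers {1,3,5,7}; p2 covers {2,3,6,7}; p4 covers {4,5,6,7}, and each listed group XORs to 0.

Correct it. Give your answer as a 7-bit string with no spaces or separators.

s1 (pos 1,3,5,7): 0⊕0⊕0⊕0 = 0
s2 (pos 2,3,6,7): 0⊕0⊕1⊕0 = 1
s4 (pos 4,5,6,7): 1⊕0⊕1⊕0 = 0
Syndrome s4…s1 = 010 → error at position 2.
Flip position 2: 0001010 → 0101010

0101010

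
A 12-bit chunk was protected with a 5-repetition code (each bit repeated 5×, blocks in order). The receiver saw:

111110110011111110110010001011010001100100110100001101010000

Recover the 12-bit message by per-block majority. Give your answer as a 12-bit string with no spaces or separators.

101101010010

Block 1 (11111): 5 ones → 1
Block 2 (01100): 2 ones → 0
Block 3 (11111): 5 ones → 1
Block 4 (11011): 4 ones → 1
Block 5 (00100): 1 one → 0
Block 6 (01011): 3 ones → 1
Block 7 (01000): 1 one → 0
Block 8 (11001): 3 ones → 1
Block 9 (00110): 2 ones → 0
Block 10 (10000): 1 one → 0
Block 11 (11010): 3 ones → 1
Block 12 (10000): 1 one → 0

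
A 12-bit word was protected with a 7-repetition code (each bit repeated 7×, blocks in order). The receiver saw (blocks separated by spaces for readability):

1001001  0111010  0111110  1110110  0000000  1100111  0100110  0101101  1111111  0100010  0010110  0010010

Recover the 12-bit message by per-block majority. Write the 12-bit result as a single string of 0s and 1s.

Block 1 (1001001): 3 ones → 0
Block 2 (0111010): 4 ones → 1
Block 3 (0111110): 5 ones → 1
Block 4 (1110110): 5 ones → 1
Block 5 (0000000): 0 ones → 0
Block 6 (1100111): 5 ones → 1
Block 7 (0100110): 3 ones → 0
Block 8 (0101101): 4 ones → 1
Block 9 (1111111): 7 ones → 1
Block 10 (0100010): 2 ones → 0
Block 11 (0010110): 3 ones → 0
Block 12 (0010010): 2 ones → 0

011101011000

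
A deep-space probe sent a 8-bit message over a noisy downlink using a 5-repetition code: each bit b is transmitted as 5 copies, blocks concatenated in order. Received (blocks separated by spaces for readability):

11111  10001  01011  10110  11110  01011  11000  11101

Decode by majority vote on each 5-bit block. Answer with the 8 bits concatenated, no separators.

Block 1 (11111): 5 ones → 1
Block 2 (10001): 2 ones → 0
Block 3 (01011): 3 ones → 1
Block 4 (10110): 3 ones → 1
Block 5 (11110): 4 ones → 1
Block 6 (01011): 3 ones → 1
Block 7 (11000): 2 ones → 0
Block 8 (11101): 4 ones → 1

10111101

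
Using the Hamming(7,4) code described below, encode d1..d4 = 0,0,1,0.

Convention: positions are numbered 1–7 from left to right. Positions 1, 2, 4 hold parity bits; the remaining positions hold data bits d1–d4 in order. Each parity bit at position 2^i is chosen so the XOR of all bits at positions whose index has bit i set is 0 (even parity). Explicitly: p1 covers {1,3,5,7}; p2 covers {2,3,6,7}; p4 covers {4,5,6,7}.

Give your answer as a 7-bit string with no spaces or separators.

0101010

Place data at non-parity positions: p1 p2 0 p4 0 1 0
p1 (pos 1,3,5,7): XOR of data positions = 0⊕0⊕0 = 0
p2 (pos 2,3,6,7): XOR of data positions = 0⊕1⊕0 = 1
p4 (pos 4,5,6,7): XOR of data positions = 0⊕1⊕0 = 1
Codeword: 0101010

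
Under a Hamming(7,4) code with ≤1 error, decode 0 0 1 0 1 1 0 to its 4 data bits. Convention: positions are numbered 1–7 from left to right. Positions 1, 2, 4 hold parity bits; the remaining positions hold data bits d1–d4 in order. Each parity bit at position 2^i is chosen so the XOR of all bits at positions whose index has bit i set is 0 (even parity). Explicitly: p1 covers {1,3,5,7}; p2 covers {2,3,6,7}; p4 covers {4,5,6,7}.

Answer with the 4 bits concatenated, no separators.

s1 (pos 1,3,5,7): 0⊕1⊕1⊕0 = 0
s2 (pos 2,3,6,7): 0⊕1⊕1⊕0 = 0
s4 (pos 4,5,6,7): 0⊕1⊕1⊕0 = 0
Syndrome s4…s1 = 000 → no error.
Read data bits from positions 3,5,6,7: 1110

1110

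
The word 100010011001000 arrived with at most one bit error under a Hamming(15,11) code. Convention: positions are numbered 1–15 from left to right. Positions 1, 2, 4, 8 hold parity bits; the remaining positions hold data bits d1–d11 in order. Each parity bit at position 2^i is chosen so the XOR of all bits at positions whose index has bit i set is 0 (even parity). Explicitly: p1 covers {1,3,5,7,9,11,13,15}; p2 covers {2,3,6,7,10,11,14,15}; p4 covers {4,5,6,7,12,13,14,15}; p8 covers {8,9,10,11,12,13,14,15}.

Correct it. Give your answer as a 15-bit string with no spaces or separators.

s1 (pos 1,3,5,7,9,11,13,15): 1⊕0⊕1⊕0⊕1⊕0⊕0⊕0 = 1
s2 (pos 2,3,6,7,10,11,14,15): 0⊕0⊕0⊕0⊕0⊕0⊕0⊕0 = 0
s4 (pos 4,5,6,7,12,13,14,15): 0⊕1⊕0⊕0⊕1⊕0⊕0⊕0 = 0
s8 (pos 8,9,10,11,12,13,14,15): 1⊕1⊕0⊕0⊕1⊕0⊕0⊕0 = 1
Syndrome s8…s1 = 1001 → error at position 9.
Flip position 9: 100010011001000 → 100010010001000

100010010001000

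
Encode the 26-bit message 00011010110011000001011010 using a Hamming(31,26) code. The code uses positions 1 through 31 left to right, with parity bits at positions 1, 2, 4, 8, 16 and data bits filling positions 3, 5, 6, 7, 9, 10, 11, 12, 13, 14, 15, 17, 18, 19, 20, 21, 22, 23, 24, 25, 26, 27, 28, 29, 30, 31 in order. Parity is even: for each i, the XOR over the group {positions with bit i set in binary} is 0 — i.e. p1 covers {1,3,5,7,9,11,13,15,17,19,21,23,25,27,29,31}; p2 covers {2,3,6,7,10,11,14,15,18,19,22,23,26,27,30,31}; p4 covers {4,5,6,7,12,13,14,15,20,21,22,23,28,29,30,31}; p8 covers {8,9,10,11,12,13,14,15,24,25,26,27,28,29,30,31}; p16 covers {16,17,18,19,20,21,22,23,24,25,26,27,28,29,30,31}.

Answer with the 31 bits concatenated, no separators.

1101001010101100011000001011010

Place data at non-parity positions: p1 p2 0 p4 0 0 1 p8 1 0 1 0 1 1 0 p16 0 1 1 0 0 0 0 0 1 0 1 1 0 1 0
p1 (pos 1,3,5,7,9,11,13,15,17,19,21,23,25,27,29,31): XOR of data positions = 0⊕0⊕1⊕1⊕1⊕1⊕0⊕0⊕1⊕0⊕0⊕1⊕1⊕0⊕0 = 1
p2 (pos 2,3,6,7,10,11,14,15,18,19,22,23,26,27,30,31): XOR of data positions = 0⊕0⊕1⊕0⊕1⊕1⊕0⊕1⊕1⊕0⊕0⊕0⊕1⊕1⊕0 = 1
p4 (pos 4,5,6,7,12,13,14,15,20,21,22,23,28,29,30,31): XOR of data positions = 0⊕0⊕1⊕0⊕1⊕1⊕0⊕0⊕0⊕0⊕0⊕1⊕0⊕1⊕0 = 1
p8 (pos 8,9,10,11,12,13,14,15,24,25,26,27,28,29,30,31): XOR of data positions = 1⊕0⊕1⊕0⊕1⊕1⊕0⊕0⊕1⊕0⊕1⊕1⊕0⊕1⊕0 = 0
p16 (pos 16,17,18,19,20,21,22,23,24,25,26,27,28,29,30,31): XOR of data positions = 0⊕1⊕1⊕0⊕0⊕0⊕0⊕0⊕1⊕0⊕1⊕1⊕0⊕1⊕0 = 0
Codeword: 1101001010101100011000001011010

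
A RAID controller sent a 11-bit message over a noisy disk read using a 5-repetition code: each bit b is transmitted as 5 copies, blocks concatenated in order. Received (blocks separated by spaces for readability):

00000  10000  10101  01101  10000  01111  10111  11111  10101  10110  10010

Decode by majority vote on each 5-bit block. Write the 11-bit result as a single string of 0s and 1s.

Block 1 (00000): 0 ones → 0
Block 2 (10000): 1 one → 0
Block 3 (10101): 3 ones → 1
Block 4 (01101): 3 ones → 1
Block 5 (10000): 1 one → 0
Block 6 (01111): 4 ones → 1
Block 7 (10111): 4 ones → 1
Block 8 (11111): 5 ones → 1
Block 9 (10101): 3 ones → 1
Block 10 (10110): 3 ones → 1
Block 11 (10010): 2 ones → 0

00110111110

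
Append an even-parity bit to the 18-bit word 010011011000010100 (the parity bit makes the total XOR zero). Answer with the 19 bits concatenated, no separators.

XOR of the 18 data bits: 0⊕1⊕0⊕0⊕1⊕1⊕0⊕1⊕1⊕0⊕0⊕0⊕0⊕1⊕0⊕1⊕0⊕0 = 1
Parity bit = 1 (so all 19 bits XOR to 0).

0100110110000101001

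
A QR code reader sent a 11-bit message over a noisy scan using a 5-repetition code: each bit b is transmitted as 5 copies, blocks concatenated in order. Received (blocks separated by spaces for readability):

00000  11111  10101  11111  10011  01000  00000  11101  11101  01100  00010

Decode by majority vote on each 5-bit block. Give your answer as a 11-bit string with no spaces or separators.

01111001100

Block 1 (00000): 0 ones → 0
Block 2 (11111): 5 ones → 1
Block 3 (10101): 3 ones → 1
Block 4 (11111): 5 ones → 1
Block 5 (10011): 3 ones → 1
Block 6 (01000): 1 one → 0
Block 7 (00000): 0 ones → 0
Block 8 (11101): 4 ones → 1
Block 9 (11101): 4 ones → 1
Block 10 (01100): 2 ones → 0
Block 11 (00010): 1 one → 0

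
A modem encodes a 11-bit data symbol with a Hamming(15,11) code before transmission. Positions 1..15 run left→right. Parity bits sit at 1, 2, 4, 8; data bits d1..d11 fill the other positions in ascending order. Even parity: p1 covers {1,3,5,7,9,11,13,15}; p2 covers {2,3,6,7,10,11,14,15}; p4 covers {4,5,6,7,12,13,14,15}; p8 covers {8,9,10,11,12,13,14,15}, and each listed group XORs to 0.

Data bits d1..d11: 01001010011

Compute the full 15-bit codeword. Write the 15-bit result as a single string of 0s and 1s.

010110001010011

Place data at non-parity positions: p1 p2 0 p4 1 0 0 p8 1 0 1 0 0 1 1
p1 (pos 1,3,5,7,9,11,13,15): XOR of data positions = 0⊕1⊕0⊕1⊕1⊕0⊕1 = 0
p2 (pos 2,3,6,7,10,11,14,15): XOR of data positions = 0⊕0⊕0⊕0⊕1⊕1⊕1 = 1
p4 (pos 4,5,6,7,12,13,14,15): XOR of data positions = 1⊕0⊕0⊕0⊕0⊕1⊕1 = 1
p8 (pos 8,9,10,11,12,13,14,15): XOR of data positions = 1⊕0⊕1⊕0⊕0⊕1⊕1 = 0
Codeword: 010110001010011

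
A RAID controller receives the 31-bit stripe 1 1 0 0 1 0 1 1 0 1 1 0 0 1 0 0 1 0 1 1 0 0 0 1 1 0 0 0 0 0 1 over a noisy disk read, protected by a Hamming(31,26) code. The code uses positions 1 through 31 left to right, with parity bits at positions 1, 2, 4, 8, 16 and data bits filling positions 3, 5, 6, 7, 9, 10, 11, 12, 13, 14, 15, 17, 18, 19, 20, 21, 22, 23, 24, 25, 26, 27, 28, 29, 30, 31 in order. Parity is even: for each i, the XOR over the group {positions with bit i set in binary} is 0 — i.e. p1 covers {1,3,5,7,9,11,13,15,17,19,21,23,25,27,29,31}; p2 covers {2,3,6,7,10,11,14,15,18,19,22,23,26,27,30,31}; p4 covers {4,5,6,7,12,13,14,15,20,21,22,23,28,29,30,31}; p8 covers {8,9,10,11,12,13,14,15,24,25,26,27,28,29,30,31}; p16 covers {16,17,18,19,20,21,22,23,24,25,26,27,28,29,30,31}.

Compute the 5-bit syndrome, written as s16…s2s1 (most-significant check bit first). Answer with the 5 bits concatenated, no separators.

01110

s1 (pos 1,3,5,7,9,11,13,15,17,19,21,23,25,27,29,31): 1⊕0⊕1⊕1⊕0⊕1⊕0⊕0⊕1⊕1⊕0⊕0⊕1⊕0⊕0⊕1 = 0
s2 (pos 2,3,6,7,10,11,14,15,18,19,22,23,26,27,30,31): 1⊕0⊕0⊕1⊕1⊕1⊕1⊕0⊕0⊕1⊕0⊕0⊕0⊕0⊕0⊕1 = 1
s4 (pos 4,5,6,7,12,13,14,15,20,21,22,23,28,29,30,31): 0⊕1⊕0⊕1⊕0⊕0⊕1⊕0⊕1⊕0⊕0⊕0⊕0⊕0⊕0⊕1 = 1
s8 (pos 8,9,10,11,12,13,14,15,24,25,26,27,28,29,30,31): 1⊕0⊕1⊕1⊕0⊕0⊕1⊕0⊕1⊕1⊕0⊕0⊕0⊕0⊕0⊕1 = 1
s16 (pos 16,17,18,19,20,21,22,23,24,25,26,27,28,29,30,31): 0⊕1⊕0⊕1⊕1⊕0⊕0⊕0⊕1⊕1⊕0⊕0⊕0⊕0⊕0⊕1 = 0
Syndrome s16…s1 = 01110 → error at position 14.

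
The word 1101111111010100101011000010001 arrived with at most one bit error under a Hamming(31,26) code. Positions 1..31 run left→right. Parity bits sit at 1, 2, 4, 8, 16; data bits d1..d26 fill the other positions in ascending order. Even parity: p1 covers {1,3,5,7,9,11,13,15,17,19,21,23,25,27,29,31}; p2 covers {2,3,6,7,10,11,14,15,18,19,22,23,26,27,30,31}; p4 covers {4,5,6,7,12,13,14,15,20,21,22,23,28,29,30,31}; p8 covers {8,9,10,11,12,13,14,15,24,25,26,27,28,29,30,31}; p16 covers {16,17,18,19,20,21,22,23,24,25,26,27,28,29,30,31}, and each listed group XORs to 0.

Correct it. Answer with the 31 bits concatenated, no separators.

s1 (pos 1,3,5,7,9,11,13,15,17,19,21,23,25,27,29,31): 1⊕0⊕1⊕1⊕1⊕0⊕0⊕0⊕1⊕1⊕1⊕0⊕0⊕1⊕0⊕1 = 1
s2 (pos 2,3,6,7,10,11,14,15,18,19,22,23,26,27,30,31): 1⊕0⊕1⊕1⊕1⊕0⊕1⊕0⊕0⊕1⊕1⊕0⊕0⊕1⊕0⊕1 = 1
s4 (pos 4,5,6,7,12,13,14,15,20,21,22,23,28,29,30,31): 1⊕1⊕1⊕1⊕1⊕0⊕1⊕0⊕0⊕1⊕1⊕0⊕0⊕0⊕0⊕1 = 1
s8 (pos 8,9,10,11,12,13,14,15,24,25,26,27,28,29,30,31): 1⊕1⊕1⊕0⊕1⊕0⊕1⊕0⊕0⊕0⊕0⊕1⊕0⊕0⊕0⊕1 = 1
s16 (pos 16,17,18,19,20,21,22,23,24,25,26,27,28,29,30,31): 0⊕1⊕0⊕1⊕0⊕1⊕1⊕0⊕0⊕0⊕0⊕1⊕0⊕0⊕0⊕1 = 0
Syndrome s16…s1 = 01111 → error at position 15.
Flip position 15: 1101111111010100101011000010001 → 1101111111010110101011000010001

1101111111010110101011000010001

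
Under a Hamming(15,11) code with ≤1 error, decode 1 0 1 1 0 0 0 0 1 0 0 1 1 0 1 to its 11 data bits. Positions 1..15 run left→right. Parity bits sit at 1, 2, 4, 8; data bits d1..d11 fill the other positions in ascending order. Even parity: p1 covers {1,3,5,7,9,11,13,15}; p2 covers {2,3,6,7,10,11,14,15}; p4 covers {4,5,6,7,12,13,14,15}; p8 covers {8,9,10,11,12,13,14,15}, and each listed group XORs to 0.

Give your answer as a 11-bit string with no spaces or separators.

s1 (pos 1,3,5,7,9,11,13,15): 1⊕1⊕0⊕0⊕1⊕0⊕1⊕1 = 1
s2 (pos 2,3,6,7,10,11,14,15): 0⊕1⊕0⊕0⊕0⊕0⊕0⊕1 = 0
s4 (pos 4,5,6,7,12,13,14,15): 1⊕0⊕0⊕0⊕1⊕1⊕0⊕1 = 0
s8 (pos 8,9,10,11,12,13,14,15): 0⊕1⊕0⊕0⊕1⊕1⊕0⊕1 = 0
Syndrome s8…s1 = 0001 → error at position 1.
Flip position 1: 101100001001101 → 001100001001101
Read data bits from positions 3,5,6,7,9,10,11,12,13,14,15: 10001001101

10001001101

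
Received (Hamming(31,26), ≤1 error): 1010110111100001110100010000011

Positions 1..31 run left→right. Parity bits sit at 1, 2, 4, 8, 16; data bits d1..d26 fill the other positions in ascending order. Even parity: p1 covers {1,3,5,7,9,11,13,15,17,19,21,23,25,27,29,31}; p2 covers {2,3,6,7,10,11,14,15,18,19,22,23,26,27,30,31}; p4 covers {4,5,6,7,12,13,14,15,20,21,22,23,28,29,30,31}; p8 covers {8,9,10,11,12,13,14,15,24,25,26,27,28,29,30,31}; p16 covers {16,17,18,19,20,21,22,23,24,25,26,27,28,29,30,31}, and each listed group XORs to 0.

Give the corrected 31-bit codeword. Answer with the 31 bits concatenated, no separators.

1010110111100001110100010000010

s1 (pos 1,3,5,7,9,11,13,15,17,19,21,23,25,27,29,31): 1⊕1⊕1⊕0⊕1⊕1⊕0⊕0⊕1⊕0⊕0⊕0⊕0⊕0⊕0⊕1 = 1
s2 (pos 2,3,6,7,10,11,14,15,18,19,22,23,26,27,30,31): 0⊕1⊕1⊕0⊕1⊕1⊕0⊕0⊕1⊕0⊕0⊕0⊕0⊕0⊕1⊕1 = 1
s4 (pos 4,5,6,7,12,13,14,15,20,21,22,23,28,29,30,31): 0⊕1⊕1⊕0⊕0⊕0⊕0⊕0⊕1⊕0⊕0⊕0⊕0⊕0⊕1⊕1 = 1
s8 (pos 8,9,10,11,12,13,14,15,24,25,26,27,28,29,30,31): 1⊕1⊕1⊕1⊕0⊕0⊕0⊕0⊕1⊕0⊕0⊕0⊕0⊕0⊕1⊕1 = 1
s16 (pos 16,17,18,19,20,21,22,23,24,25,26,27,28,29,30,31): 1⊕1⊕1⊕0⊕1⊕0⊕0⊕0⊕1⊕0⊕0⊕0⊕0⊕0⊕1⊕1 = 1
Syndrome s16…s1 = 11111 → error at position 31.
Flip position 31: 1010110111100001110100010000011 → 1010110111100001110100010000010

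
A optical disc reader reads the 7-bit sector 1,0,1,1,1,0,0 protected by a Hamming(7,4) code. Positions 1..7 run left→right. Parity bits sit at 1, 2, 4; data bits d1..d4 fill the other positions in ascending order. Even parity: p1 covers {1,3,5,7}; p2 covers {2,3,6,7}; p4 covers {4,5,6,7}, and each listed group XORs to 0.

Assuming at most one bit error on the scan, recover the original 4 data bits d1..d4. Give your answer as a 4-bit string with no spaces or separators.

0100

s1 (pos 1,3,5,7): 1⊕1⊕1⊕0 = 1
s2 (pos 2,3,6,7): 0⊕1⊕0⊕0 = 1
s4 (pos 4,5,6,7): 1⊕1⊕0⊕0 = 0
Syndrome s4…s1 = 011 → error at position 3.
Flip position 3: 1011100 → 1001100
Read data bits from positions 3,5,6,7: 0100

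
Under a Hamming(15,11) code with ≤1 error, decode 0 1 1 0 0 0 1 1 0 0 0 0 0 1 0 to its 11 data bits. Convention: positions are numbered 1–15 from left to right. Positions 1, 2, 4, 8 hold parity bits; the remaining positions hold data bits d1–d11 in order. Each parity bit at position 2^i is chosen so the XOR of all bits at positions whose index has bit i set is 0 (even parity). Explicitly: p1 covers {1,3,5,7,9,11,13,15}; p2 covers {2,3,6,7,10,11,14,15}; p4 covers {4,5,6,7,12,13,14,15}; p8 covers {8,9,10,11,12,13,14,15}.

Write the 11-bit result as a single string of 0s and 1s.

s1 (pos 1,3,5,7,9,11,13,15): 0⊕1⊕0⊕1⊕0⊕0⊕0⊕0 = 0
s2 (pos 2,3,6,7,10,11,14,15): 1⊕1⊕0⊕1⊕0⊕0⊕1⊕0 = 0
s4 (pos 4,5,6,7,12,13,14,15): 0⊕0⊕0⊕1⊕0⊕0⊕1⊕0 = 0
s8 (pos 8,9,10,11,12,13,14,15): 1⊕0⊕0⊕0⊕0⊕0⊕1⊕0 = 0
Syndrome s8…s1 = 0000 → no error.
Read data bits from positions 3,5,6,7,9,10,11,12,13,14,15: 10010000010

10010000010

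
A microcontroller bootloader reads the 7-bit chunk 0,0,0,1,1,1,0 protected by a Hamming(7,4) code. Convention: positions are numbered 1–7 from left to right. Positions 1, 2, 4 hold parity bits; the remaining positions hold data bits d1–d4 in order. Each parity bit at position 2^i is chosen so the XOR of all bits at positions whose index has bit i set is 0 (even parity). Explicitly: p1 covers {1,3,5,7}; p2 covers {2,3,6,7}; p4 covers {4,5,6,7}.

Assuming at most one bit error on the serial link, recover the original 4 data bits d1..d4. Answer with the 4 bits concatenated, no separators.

0111

s1 (pos 1,3,5,7): 0⊕0⊕1⊕0 = 1
s2 (pos 2,3,6,7): 0⊕0⊕1⊕0 = 1
s4 (pos 4,5,6,7): 1⊕1⊕1⊕0 = 1
Syndrome s4…s1 = 111 → error at position 7.
Flip position 7: 0001110 → 0001111
Read data bits from positions 3,5,6,7: 0111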